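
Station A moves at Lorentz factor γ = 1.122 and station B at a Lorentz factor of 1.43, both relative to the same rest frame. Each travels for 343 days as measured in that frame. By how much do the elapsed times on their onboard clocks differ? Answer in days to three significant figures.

|τ_A − τ_B| = 65.8 days

A: γ = 1.122; τ_A = 343/1.122 = 305.7 days.
B: γ = 1.43; τ_B = 343/1.430 = 239.9 days.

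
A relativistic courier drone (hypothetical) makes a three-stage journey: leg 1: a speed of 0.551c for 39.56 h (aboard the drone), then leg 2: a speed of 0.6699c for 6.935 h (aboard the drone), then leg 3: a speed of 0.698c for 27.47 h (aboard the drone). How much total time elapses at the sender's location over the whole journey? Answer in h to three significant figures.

Leg 1: γ = 1/√(1 − 0.551²) = 1/√0.6964 = 1.198; Δt_1 = 1.198 × 39.56 = 47.41 h.
Leg 2: γ = 1/√(1 − 0.6699²) = 1/√0.5512 = 1.347; Δt_2 = 1.347 × 6.935 = 9.341 h.
Leg 3: γ = 1/√(1 − 0.698²) = 1/√0.5128 = 1.396; Δt_3 = 1.396 × 27.47 = 38.36 h.
Total: 47.41 + 9.341 + 38.36 h.

Δt = 95.1 h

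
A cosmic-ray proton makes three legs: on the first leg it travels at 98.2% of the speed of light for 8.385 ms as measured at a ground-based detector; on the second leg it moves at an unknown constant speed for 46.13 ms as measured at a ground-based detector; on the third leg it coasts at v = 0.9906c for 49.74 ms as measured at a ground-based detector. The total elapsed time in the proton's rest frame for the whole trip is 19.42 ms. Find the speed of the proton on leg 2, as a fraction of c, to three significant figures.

Leg 1: β = 0.982; γ = 1/√(1 − 0.982²) = 1/√0.03568 = 5.294; τ_1 = 8.385/5.294 = 1.584 ms.
Leg 2: speed unknown; τ_2 = 46.13/γ_2.
Leg 3: γ = 1/√(1 − 0.9906²) = 1/√0.01871 = 7.310; τ_3 = 49.74/7.310 = 6.804 ms.
Total proper time: 1.584 + τ_2 + 6.804 = 19.42, so τ_2 = 19.42 − 8.388 = 11.03 ms.
γ_2 = 46.13/11.03 = 4.181; β = √(1 − 1/γ²) = √0.9428.

β = 0.971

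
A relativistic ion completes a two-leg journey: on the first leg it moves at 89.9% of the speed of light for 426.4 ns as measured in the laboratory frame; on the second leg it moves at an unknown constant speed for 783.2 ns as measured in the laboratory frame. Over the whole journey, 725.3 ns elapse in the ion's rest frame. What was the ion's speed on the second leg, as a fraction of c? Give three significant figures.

Leg 1: β = 0.899; γ = 1/√(1 − 0.899²) = 1/√0.1918 = 2.283; τ_1 = 426.4/2.283 = 186.7 ns.
Leg 2: speed unknown; τ_2 = 783.2/γ_2.
Total proper time: 186.7 + τ_2 = 725.3, so τ_2 = 725.3 − 186.7 = 538.6 ns.
γ_2 = 783.2/538.6 = 1.454; β = √(1 − 1/γ²) = √0.5272.

β = 0.726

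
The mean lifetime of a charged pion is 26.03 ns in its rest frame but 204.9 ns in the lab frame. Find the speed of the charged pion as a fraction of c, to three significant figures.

β = 0.992

γ = Δt/τ₀ = 204.9/26.03 = 7.872
β = √(1 − 1/γ²) = √(1 − 0.01614) = √0.9839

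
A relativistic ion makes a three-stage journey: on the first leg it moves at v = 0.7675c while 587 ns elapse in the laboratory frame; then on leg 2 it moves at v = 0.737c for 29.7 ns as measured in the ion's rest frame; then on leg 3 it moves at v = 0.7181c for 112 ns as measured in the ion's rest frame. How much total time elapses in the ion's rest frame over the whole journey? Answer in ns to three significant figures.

Leg 1: γ = 1/√(1 − 0.7675²) = 1/√0.4109 = 1.560; τ_1 = 587/1.560 = 376.3 ns.
Leg 2: 29.7 ns is already measured in the ion's rest frame.
Leg 3: 112 ns is already measured in the ion's rest frame.
Total: 376.3 + 29.70 + 112.0 ns.

τ = 518 ns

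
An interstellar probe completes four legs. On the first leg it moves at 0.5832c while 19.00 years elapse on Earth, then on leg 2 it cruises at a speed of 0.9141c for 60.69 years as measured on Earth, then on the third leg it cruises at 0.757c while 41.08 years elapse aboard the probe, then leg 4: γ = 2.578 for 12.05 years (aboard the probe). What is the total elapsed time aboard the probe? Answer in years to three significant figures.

τ = 93.2 years

Leg 1: γ = 1/√(1 − 0.5832²) = 1/√0.6599 = 1.231; τ_1 = 19.00/1.231 = 15.43 years.
Leg 2: γ = 1/√(1 − 0.9141²) = 1/√0.1644 = 2.466; τ_2 = 60.69/2.466 = 24.61 years.
Leg 3: 41.08 years is already measured aboard the probe.
Leg 4: 12.05 years is already measured aboard the probe.
Total: 15.43 + 24.61 + 41.08 + 12.05 years.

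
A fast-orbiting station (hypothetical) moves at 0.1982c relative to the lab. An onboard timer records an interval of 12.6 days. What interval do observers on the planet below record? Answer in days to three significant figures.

Δt = 12.9 days

γ = 1/√(1 − 0.1982²) = 1/√0.9607 = 1.020
The interval measured aboard the station is the proper time (both events occur at the same place in that frame); the lab-frame interval is Δt = γτ = 1.020 × 12.6 days.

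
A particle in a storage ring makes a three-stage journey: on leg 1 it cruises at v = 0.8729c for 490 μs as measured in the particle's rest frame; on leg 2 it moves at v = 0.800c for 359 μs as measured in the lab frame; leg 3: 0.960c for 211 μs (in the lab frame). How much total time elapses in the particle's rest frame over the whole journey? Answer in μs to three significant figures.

τ = 764 μs

Leg 1: 490 μs is already measured in the particle's rest frame.
Leg 2: γ = 1/√(1 − 0.800²) = 1/√0.3600 = 1.667; τ_2 = 359/1.667 = 215.4 μs.
Leg 3: γ = 1/√(1 − 0.960²) = 25/7 ≈ 3.571; τ_3 = 211/3.571 = 59.08 μs.
Total: 490.0 + 215.4 + 59.08 μs.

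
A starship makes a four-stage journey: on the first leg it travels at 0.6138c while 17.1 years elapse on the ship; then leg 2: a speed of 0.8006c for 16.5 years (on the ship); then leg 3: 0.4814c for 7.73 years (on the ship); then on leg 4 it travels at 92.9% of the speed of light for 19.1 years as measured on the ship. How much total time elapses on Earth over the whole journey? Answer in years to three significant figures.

Δt = 110 years

Leg 1: γ = 1/√(1 − 0.6138²) = 1/√0.6232 = 1.267; Δt_1 = 1.267 × 17.1 = 21.66 years.
Leg 2: γ = 1/√(1 − 0.8006²) = 1/√0.3590 = 1.669; Δt_2 = 1.669 × 16.5 = 27.54 years.
Leg 3: γ = 1/√(1 − 0.4814²) = 1/√0.7683 = 1.141; Δt_3 = 1.141 × 7.73 = 8.819 years.
Leg 4: β = 0.929; γ = 1/√(1 − 0.929²) = 1/√0.1370 = 2.702; Δt_4 = 2.702 × 19.1 = 51.61 years.
Total: 21.66 + 27.54 + 8.819 + 51.61 years.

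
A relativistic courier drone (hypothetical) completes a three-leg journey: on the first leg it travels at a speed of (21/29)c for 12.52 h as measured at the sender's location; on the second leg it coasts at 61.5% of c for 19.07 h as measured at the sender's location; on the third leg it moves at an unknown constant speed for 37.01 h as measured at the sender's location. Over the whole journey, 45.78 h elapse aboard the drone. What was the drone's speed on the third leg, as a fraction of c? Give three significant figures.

Leg 1: γ = 1/√(1 − (21/29)²) = 29/20 = 1.450; τ_1 = 12.52/1.450 = 8.634 h.
Leg 2: β = 0.615; γ = 1/√(1 − 0.615²) = 1/√0.6218 = 1.268; τ_2 = 19.07/1.268 = 15.04 h.
Leg 3: speed unknown; τ_3 = 37.01/γ_3.
Total proper time: 8.634 + 15.04 + τ_3 = 45.78, so τ_3 = 45.78 − 23.67 = 22.11 h.
γ_3 = 37.01/22.11 = 1.674; β = √(1 − 1/γ²) = √0.6432.

β = 0.802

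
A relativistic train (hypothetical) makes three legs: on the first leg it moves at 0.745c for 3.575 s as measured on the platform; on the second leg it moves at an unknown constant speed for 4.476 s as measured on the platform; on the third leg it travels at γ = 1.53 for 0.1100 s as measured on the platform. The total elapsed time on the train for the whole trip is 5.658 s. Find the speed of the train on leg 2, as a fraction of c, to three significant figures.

β = 0.699

Leg 1: γ = 1/√(1 − 0.745²) = 1/√0.4450 = 1.499; τ_1 = 3.575/1.499 = 2.385 s.
Leg 2: speed unknown; τ_2 = 4.476/γ_2.
Leg 3: γ = 1.53; τ_3 = 0.1100/1.530 = 0.07190 s.
Total proper time: 2.385 + τ_2 + 0.07190 = 5.658, so τ_2 = 5.658 − 2.457 = 3.201 s.
γ_2 = 4.476/3.201 = 1.398; β = √(1 − 1/γ²) = √0.4885.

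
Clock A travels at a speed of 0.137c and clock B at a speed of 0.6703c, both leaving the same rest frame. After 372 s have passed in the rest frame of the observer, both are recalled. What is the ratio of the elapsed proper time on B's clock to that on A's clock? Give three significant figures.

A: γ = 1/√(1 − 0.137²) = 1/√0.9812 = 1.010. B: γ = 1/√(1 − 0.6703²) = 1/√0.5507 = 1.348.
τ_A/τ_B = γ_B/γ_A = 1.348/1.010 = 1.335, so τ_B/τ_A = 0.7492.

τ_B/τ_A = 0.749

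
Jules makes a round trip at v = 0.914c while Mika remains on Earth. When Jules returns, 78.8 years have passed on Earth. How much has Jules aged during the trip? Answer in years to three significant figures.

τ = 32.0 years

γ = 1/√(1 − 0.914²) = 1/√0.1646 = 2.465
Jules's clock measures proper time along the trip: τ = Δt/γ = 78.8/2.465 years.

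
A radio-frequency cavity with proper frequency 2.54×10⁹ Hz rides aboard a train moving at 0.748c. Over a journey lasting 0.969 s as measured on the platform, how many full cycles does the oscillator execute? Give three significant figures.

N = 1.63×10⁹

γ = 1/√(1 − 0.748²) = 1/√0.4405 = 1.507
The oscillator's own cycle count is N = f × τ where τ is the proper time on the train. τ = Δt/γ = 0.969/1.507 = 0.6431 s = 6.431×10⁻¹ s.
N = 2.54×10⁹ × 6.431×10⁻¹ = 1.634×10⁹.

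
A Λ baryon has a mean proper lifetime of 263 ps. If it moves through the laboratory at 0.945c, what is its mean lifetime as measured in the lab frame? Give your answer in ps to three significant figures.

Δt = 804 ps

γ = 1/√(1 − 0.945²) = 1/√0.1070 = 3.057
The rest-frame lifetime is the proper time; the lab measures the dilated interval Δt = γτ₀ = 3.057 × 263 ps.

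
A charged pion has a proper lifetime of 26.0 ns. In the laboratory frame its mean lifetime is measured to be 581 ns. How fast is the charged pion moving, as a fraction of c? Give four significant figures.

β = 0.9990

γ = Δt/τ₀ = 581/26.0 = 22.35
β = √(1 − 1/γ²) = √(1 − 0.002003) = √0.9980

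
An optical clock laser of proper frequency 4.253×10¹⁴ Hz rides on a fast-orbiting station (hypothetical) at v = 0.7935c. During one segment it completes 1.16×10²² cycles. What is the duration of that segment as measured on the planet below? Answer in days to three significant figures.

Δt = 519 days

γ = 1/√(1 − 0.7935²) = 1/√0.3704 = 1.643
Proper time for N cycles: τ = N/f = 1.16×10²²/(4.253×10¹⁴) = 2.727×10⁷ s = 315.7 days.
Lab-frame duration Δt = γτ = 1.643 × 315.7 = 518.7 days.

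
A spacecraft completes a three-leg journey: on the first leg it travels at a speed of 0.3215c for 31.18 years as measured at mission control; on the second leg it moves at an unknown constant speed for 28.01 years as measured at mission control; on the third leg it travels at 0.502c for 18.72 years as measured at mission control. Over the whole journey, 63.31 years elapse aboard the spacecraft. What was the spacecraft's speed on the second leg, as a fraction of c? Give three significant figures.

Leg 1: γ = 1/√(1 − 0.3215²) = 1/√0.8966 = 1.056; τ_1 = 31.18/1.056 = 29.52 years.
Leg 2: speed unknown; τ_2 = 28.01/γ_2.
Leg 3: γ = 1/√(1 − 0.502²) = 1/√0.7480 = 1.156; τ_3 = 18.72/1.156 = 16.19 years.
Total proper time: 29.52 + τ_2 + 16.19 = 63.31, so τ_2 = 63.31 − 45.71 = 17.60 years.
γ_2 = 28.01/17.60 = 1.592; β = √(1 − 1/γ²) = √0.6054.

β = 0.778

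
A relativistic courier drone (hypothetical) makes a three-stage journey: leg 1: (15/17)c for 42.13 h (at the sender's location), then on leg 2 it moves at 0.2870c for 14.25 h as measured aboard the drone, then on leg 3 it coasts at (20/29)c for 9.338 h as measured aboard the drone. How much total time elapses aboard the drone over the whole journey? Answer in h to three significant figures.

Leg 1: γ = 1/√(1 − (15/17)²) = 17/8 = 2.125; τ_1 = 42.13/2.125 = 19.83 h.
Leg 2: 14.25 h is already measured aboard the drone.
Leg 3: 9.338 h is already measured aboard the drone.
Total: 19.83 + 14.25 + 9.338 h.

τ = 43.4 h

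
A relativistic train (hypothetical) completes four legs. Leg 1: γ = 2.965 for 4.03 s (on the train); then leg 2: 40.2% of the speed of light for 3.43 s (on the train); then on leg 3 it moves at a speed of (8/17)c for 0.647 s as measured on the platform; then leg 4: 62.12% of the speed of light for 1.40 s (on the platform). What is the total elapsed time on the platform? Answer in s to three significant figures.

Leg 1: γ = 2.965; Δt_1 = 2.965 × 4.03 = 11.95 s.
Leg 2: β = 0.402; γ = 1/√(1 − 0.402²) = 1/√0.8384 = 1.092; Δt_2 = 1.092 × 3.43 = 3.746 s.
Leg 3: 0.647 s is already measured on the platform.
Leg 4: 1.40 s is already measured on the platform.
Total: 11.95 + 3.746 + 0.6470 + 1.400 s.

Δt = 17.7 s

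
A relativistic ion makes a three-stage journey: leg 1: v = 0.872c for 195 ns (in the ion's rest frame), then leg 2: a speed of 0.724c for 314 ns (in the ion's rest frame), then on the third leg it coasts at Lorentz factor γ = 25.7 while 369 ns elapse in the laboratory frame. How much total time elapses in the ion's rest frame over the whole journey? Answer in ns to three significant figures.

Leg 1: 195 ns is already measured in the ion's rest frame.
Leg 2: 314 ns is already measured in the ion's rest frame.
Leg 3: γ = 25.7; τ_3 = 369/25.70 = 14.36 ns.
Total: 195.0 + 314.0 + 14.36 ns.

τ = 523 ns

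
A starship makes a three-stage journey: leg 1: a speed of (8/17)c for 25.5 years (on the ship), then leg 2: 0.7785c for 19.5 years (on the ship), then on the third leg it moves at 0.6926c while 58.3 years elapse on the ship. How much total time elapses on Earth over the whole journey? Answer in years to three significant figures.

Leg 1: γ = 1/√(1 − (8/17)²) = 17/15 ≈ 1.133; Δt_1 = 1.133 × 25.5 = 28.90 years.
Leg 2: γ = 1/√(1 − 0.7785²) = 1/√0.3939 = 1.593; Δt_2 = 1.593 × 19.5 = 31.07 years.
Leg 3: γ = 1/√(1 − 0.6926²) = 1/√0.5203 = 1.386; Δt_3 = 1.386 × 58.3 = 80.82 years.
Total: 28.90 + 31.07 + 80.82 years.

Δt = 141 years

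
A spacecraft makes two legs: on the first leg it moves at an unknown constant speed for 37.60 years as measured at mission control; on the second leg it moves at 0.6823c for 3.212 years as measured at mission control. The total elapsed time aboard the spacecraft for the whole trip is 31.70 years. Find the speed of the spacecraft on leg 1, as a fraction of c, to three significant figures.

Leg 1: speed unknown; τ_1 = 37.60/γ_1.
Leg 2: γ = 1/√(1 − 0.6823²) = 1/√0.5345 = 1.368; τ_2 = 3.212/1.368 = 2.348 years.
Total proper time: τ_1 + 2.348 = 31.70, so τ_1 = 31.70 − 2.348 = 29.35 years.
γ_1 = 37.60/29.35 = 1.281; β = √(1 − 1/γ²) = √0.3906.

β = 0.625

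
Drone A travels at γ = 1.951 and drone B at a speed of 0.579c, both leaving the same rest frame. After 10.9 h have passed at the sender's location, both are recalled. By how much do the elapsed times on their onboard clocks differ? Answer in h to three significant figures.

A: γ = 1.951; τ_A = 10.9/1.951 = 5.587 h.
B: γ = 1/√(1 − 0.579²) = 1/√0.6648 = 1.227; τ_B = 10.9/1.227 = 8.887 h.

|τ_A − τ_B| = 3.30 h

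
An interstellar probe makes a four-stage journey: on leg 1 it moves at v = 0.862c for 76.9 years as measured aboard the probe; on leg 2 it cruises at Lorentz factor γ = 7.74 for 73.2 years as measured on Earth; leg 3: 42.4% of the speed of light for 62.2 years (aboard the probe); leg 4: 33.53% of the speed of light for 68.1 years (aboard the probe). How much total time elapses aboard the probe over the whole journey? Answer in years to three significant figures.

τ = 217 years

Leg 1: 76.9 years is already measured aboard the probe.
Leg 2: γ = 7.74; τ_2 = 73.2/7.740 = 9.457 years.
Leg 3: 62.2 years is already measured aboard the probe.
Leg 4: 68.1 years is already measured aboard the probe.
Total: 76.90 + 9.457 + 62.20 + 68.10 years.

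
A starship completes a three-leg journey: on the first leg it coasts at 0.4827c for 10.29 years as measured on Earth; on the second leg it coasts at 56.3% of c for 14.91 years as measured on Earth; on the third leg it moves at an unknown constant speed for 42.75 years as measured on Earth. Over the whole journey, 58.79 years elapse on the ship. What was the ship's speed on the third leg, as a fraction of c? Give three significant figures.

β = 0.482

Leg 1: γ = 1/√(1 − 0.4827²) = 1/√0.7670 = 1.142; τ_1 = 10.29/1.142 = 9.012 years.
Leg 2: β = 0.563; γ = 1/√(1 − 0.563²) = 1/√0.6830 = 1.210; τ_2 = 14.91/1.210 = 12.32 years.
Leg 3: speed unknown; τ_3 = 42.75/γ_3.
Total proper time: 9.012 + 12.32 + τ_3 = 58.79, so τ_3 = 58.79 − 21.33 = 37.46 years.
γ_3 = 42.75/37.46 = 1.141; β = √(1 − 1/γ²) = √0.2323.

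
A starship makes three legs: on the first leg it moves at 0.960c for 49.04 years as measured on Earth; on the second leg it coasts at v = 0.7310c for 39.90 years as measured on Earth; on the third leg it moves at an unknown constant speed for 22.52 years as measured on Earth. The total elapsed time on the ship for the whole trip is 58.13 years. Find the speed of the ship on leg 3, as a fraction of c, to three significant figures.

Leg 1: γ = 1/√(1 − 0.960²) = 25/7 ≈ 3.571; τ_1 = 49.04/3.571 = 13.73 years.
Leg 2: γ = 1/√(1 − 0.7310²) = 1/√0.4656 = 1.465; τ_2 = 39.90/1.465 = 27.23 years.
Leg 3: speed unknown; τ_3 = 22.52/γ_3.
Total proper time: 13.73 + 27.23 + τ_3 = 58.13, so τ_3 = 58.13 − 40.96 = 17.17 years.
γ_3 = 22.52/17.17 = 1.311; β = √(1 − 1/γ²) = √0.4186.

β = 0.647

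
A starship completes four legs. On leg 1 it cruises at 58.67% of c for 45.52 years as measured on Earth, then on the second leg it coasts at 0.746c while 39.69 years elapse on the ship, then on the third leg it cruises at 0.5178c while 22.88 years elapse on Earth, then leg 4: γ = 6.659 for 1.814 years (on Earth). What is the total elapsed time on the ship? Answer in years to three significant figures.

τ = 96.4 years

Leg 1: β = 0.5867; γ = 1/√(1 − 0.5867²) = 1/√0.6558 = 1.235; τ_1 = 45.52/1.235 = 36.86 years.
Leg 2: 39.69 years is already measured on the ship.
Leg 3: γ = 1/√(1 − 0.5178²) = 1/√0.7319 = 1.169; τ_3 = 22.88/1.169 = 19.57 years.
Leg 4: γ = 6.659; τ_4 = 1.814/6.659 = 0.2724 years.
Total: 36.86 + 39.69 + 19.57 + 0.2724 years.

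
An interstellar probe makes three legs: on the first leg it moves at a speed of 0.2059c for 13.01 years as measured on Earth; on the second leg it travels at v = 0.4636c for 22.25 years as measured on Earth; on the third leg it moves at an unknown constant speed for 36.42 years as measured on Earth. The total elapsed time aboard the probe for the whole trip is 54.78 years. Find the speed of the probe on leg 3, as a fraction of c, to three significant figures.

Leg 1: γ = 1/√(1 − 0.2059²) = 1/√0.9576 = 1.022; τ_1 = 13.01/1.022 = 12.73 years.
Leg 2: γ = 1/√(1 − 0.4636²) = 1/√0.7851 = 1.129; τ_2 = 22.25/1.129 = 19.71 years.
Leg 3: speed unknown; τ_3 = 36.42/γ_3.
Total proper time: 12.73 + 19.71 + τ_3 = 54.78, so τ_3 = 54.78 − 32.45 = 22.33 years.
γ_3 = 36.42/22.33 = 1.631; β = √(1 − 1/γ²) = √0.6239.

β = 0.790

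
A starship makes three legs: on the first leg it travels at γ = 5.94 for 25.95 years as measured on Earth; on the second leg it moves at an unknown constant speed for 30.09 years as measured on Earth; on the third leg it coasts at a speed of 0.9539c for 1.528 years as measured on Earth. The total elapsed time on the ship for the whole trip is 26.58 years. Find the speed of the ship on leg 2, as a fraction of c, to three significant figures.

Leg 1: γ = 5.94; τ_1 = 25.95/5.940 = 4.369 years.
Leg 2: speed unknown; τ_2 = 30.09/γ_2.
Leg 3: γ = 1/√(1 − 0.9539²) = 1/√0.09007 = 3.332; τ_3 = 1.528/3.332 = 0.4586 years.
Total proper time: 4.369 + τ_2 + 0.4586 = 26.58, so τ_2 = 26.58 − 4.827 = 21.75 years.
γ_2 = 30.09/21.75 = 1.383; β = √(1 − 1/γ²) = √0.4774.

β = 0.691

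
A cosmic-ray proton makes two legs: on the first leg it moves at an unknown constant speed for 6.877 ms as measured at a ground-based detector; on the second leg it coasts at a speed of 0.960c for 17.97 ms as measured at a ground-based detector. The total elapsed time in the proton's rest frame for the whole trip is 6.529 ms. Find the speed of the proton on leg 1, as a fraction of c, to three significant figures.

Leg 1: speed unknown; τ_1 = 6.877/γ_1.
Leg 2: γ = 1/√(1 − 0.960²) = 1/√0.07840 = 3.571; τ_2 = 17.97/3.571 = 5.032 ms.
Total proper time: τ_1 + 5.032 = 6.529, so τ_1 = 6.529 − 5.032 = 1.497 ms.
γ_1 = 6.877/1.497 = 4.593; β = √(1 − 1/γ²) = √0.9526.

β = 0.976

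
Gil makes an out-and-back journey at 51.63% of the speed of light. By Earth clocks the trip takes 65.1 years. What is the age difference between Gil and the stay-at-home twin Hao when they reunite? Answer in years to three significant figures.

Δt − τ = 9.35 years

β = 0.5163; γ = 1/√(1 − 0.5163²) = 1/√0.7334 = 1.168
Gil's elapsed proper time: τ = 65.1/1.168 = 55.75 years.
Age gap = Δt − τ = 65.1 − 55.75 years.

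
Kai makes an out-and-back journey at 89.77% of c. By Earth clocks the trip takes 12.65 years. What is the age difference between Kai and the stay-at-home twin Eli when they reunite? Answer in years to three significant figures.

Δt − τ = 7.08 years

β = 0.8977; γ = 1/√(1 − 0.8977²) = 1/√0.1941 = 2.270
Kai's elapsed proper time: τ = 12.65/2.270 = 5.574 years.
Age gap = Δt − τ = 12.65 − 5.574 years.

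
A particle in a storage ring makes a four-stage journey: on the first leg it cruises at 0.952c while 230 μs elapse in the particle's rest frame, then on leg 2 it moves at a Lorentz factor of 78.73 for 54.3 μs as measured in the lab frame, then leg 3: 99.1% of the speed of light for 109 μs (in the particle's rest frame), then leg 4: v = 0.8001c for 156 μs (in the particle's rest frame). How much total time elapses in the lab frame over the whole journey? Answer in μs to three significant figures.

Δt = 1880 μs

Leg 1: γ = 1/√(1 − 0.952²) = 1/√0.09370 = 3.267; Δt_1 = 3.267 × 230 = 751.4 μs.
Leg 2: 54.3 μs is already measured in the lab frame.
Leg 3: β = 0.991; γ = 1/√(1 − 0.991²) = 1/√0.01792 = 7.470; Δt_3 = 7.470 × 109 = 814.3 μs.
Leg 4: γ = 1/√(1 − 0.8001²) = 1/√0.3598 = 1.667; Δt_4 = 1.667 × 156 = 260.1 μs.
Total: 751.4 + 54.30 + 814.3 + 260.1 μs.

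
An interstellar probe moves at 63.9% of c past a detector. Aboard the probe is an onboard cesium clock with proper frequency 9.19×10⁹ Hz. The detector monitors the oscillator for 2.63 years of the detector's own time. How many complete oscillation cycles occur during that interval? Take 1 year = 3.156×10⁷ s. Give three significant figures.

β = 0.639; γ = 1/√(1 − 0.639²) = 1/√0.5917 = 1.300
During 2.63 years of lab time, the oscillator's proper time advances by τ = Δt/γ = 2.63/1.300 = 2.023 years = 6.385×10⁷ s.
N = f × τ = 9.19×10⁹ × 6.385×10⁷ = 5.867×10¹⁷.

N = 5.87×10¹⁷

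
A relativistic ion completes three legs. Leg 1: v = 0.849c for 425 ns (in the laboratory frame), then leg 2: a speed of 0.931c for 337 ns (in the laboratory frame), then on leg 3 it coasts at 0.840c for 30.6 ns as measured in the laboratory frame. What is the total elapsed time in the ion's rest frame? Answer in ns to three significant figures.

Leg 1: γ = 1/√(1 − 0.849²) = 1/√0.2792 = 1.893; τ_1 = 425/1.893 = 224.6 ns.
Leg 2: γ = 1/√(1 − 0.931²) = 1/√0.1332 = 2.740; τ_2 = 337/2.740 = 123.0 ns.
Leg 3: γ = 1/√(1 − 0.840²) = 1/√0.2944 = 1.843; τ_3 = 30.6/1.843 = 16.60 ns.
Total: 224.6 + 123.0 + 16.60 ns.

τ = 364 ns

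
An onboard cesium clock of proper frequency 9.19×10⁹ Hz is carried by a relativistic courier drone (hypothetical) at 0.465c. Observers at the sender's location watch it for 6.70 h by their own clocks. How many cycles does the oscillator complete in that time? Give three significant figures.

γ = 1/√(1 − 0.465²) = 1/√0.7838 = 1.130
During 6.70 h of lab time, the oscillator's proper time advances by τ = Δt/γ = 6.70/1.130 = 5.932 h = 2.135×10⁴ s.
N = f × τ = 9.19×10⁹ × 2.135×10⁴ = 1.962×10¹⁴.

N = 1.96×10¹⁴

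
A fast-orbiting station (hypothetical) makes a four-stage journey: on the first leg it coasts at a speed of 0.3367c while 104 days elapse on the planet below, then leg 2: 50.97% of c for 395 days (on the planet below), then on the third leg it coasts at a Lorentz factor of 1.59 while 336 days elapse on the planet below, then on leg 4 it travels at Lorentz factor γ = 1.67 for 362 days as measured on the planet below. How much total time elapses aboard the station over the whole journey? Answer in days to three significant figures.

Leg 1: γ = 1/√(1 − 0.3367²) = 1/√0.8866 = 1.062; τ_1 = 104/1.062 = 97.93 days.
Leg 2: β = 0.5097; γ = 1/√(1 − 0.5097²) = 1/√0.7402 = 1.162; τ_2 = 395/1.162 = 339.8 days.
Leg 3: γ = 1.59; τ_3 = 336/1.590 = 211.3 days.
Leg 4: γ = 1.67; τ_4 = 362/1.670 = 216.8 days.
Total: 97.93 + 339.8 + 211.3 + 216.8 days.

τ = 866 days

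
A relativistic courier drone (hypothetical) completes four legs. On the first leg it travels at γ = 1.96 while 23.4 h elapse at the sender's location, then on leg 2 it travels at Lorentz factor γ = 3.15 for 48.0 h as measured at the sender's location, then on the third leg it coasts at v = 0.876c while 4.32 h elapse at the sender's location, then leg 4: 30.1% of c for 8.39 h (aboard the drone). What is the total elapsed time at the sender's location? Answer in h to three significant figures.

Leg 1: 23.4 h is already measured at the sender's location.
Leg 2: 48.0 h is already measured at the sender's location.
Leg 3: 4.32 h is already measured at the sender's location.
Leg 4: β = 0.301; γ = 1/√(1 − 0.301²) = 1/√0.9094 = 1.049; Δt_4 = 1.049 × 8.39 = 8.798 h.
Total: 23.40 + 48.00 + 4.320 + 8.798 h.

Δt = 84.5 h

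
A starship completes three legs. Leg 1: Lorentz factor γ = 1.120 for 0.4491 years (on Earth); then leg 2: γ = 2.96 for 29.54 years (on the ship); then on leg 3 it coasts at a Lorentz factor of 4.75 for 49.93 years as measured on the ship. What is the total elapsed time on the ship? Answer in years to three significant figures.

τ = 79.9 years

Leg 1: γ = 1.120; τ_1 = 0.4491/1.120 = 0.4010 years.
Leg 2: 29.54 years is already measured on the ship.
Leg 3: 49.93 years is already measured on the ship.
Total: 0.4010 + 29.54 + 49.93 years.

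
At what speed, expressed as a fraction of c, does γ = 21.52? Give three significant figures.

β = 0.999

β = √(1 − 1/γ²) = √(1 − 1/21.52²) = √(1 − 0.002159) = √0.9978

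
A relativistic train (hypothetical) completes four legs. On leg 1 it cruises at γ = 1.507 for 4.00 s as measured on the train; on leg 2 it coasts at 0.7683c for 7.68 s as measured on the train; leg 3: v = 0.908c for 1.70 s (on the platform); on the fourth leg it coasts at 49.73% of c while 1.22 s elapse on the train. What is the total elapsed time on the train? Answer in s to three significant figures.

Leg 1: 4.00 s is already measured on the train.
Leg 2: 7.68 s is already measured on the train.
Leg 3: γ = 1/√(1 − 0.908²) = 1/√0.1755 = 2.387; τ_3 = 1.70/2.387 = 0.7122 s.
Leg 4: 1.22 s is already measured on the train.
Total: 4.000 + 7.680 + 0.7122 + 1.220 s.

τ = 13.6 s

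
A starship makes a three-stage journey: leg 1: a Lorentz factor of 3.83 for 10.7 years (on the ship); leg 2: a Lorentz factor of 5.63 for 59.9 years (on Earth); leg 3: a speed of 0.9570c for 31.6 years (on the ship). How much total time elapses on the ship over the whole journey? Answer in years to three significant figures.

τ = 52.9 years

Leg 1: 10.7 years is already measured on the ship.
Leg 2: γ = 5.63; τ_2 = 59.9/5.630 = 10.64 years.
Leg 3: 31.6 years is already measured on the ship.
Total: 10.70 + 10.64 + 31.60 years.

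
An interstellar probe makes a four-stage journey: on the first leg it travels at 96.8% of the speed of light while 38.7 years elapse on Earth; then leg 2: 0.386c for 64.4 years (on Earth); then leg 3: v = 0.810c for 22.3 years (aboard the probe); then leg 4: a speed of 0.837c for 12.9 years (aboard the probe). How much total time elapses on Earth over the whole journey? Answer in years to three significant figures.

Δt = 165 years

Leg 1: 38.7 years is already measured on Earth.
Leg 2: 64.4 years is already measured on Earth.
Leg 3: γ = 1/√(1 − 0.810²) = 1/√0.3439 = 1.705; Δt_3 = 1.705 × 22.3 = 38.03 years.
Leg 4: γ = 1/√(1 − 0.837²) = 1/√0.2994 = 1.827; Δt_4 = 1.827 × 12.9 = 23.57 years.
Total: 38.70 + 64.40 + 38.03 + 23.57 years.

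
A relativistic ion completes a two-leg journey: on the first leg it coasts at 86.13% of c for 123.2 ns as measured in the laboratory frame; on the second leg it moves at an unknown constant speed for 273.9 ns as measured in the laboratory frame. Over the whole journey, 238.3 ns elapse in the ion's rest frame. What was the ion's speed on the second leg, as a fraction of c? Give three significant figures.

Leg 1: β = 0.8613; γ = 1/√(1 − 0.8613²) = 1/√0.2582 = 1.968; τ_1 = 123.2/1.968 = 62.60 ns.
Leg 2: speed unknown; τ_2 = 273.9/γ_2.
Total proper time: 62.60 + τ_2 = 238.3, so τ_2 = 238.3 − 62.60 = 175.7 ns.
γ_2 = 273.9/175.7 = 1.559; β = √(1 − 1/γ²) = √0.5885.

β = 0.767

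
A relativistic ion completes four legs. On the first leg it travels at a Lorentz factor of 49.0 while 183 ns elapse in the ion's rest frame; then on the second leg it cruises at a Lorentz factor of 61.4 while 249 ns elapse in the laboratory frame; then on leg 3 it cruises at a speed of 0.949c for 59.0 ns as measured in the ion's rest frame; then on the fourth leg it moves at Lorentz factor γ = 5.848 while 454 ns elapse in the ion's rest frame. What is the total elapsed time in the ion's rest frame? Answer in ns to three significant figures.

Leg 1: 183 ns is already measured in the ion's rest frame.
Leg 2: γ = 61.4; τ_2 = 249/61.40 = 4.055 ns.
Leg 3: 59.0 ns is already measured in the ion's rest frame.
Leg 4: 454 ns is already measured in the ion's rest frame.
Total: 183.0 + 4.055 + 59.00 + 454.0 ns.

τ = 700 ns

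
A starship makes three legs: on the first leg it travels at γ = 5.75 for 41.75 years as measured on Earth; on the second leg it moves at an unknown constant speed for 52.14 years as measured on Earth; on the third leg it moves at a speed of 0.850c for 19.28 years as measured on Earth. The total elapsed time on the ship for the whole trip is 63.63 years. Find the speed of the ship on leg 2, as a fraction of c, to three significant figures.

Leg 1: γ = 5.75; τ_1 = 41.75/5.750 = 7.261 years.
Leg 2: speed unknown; τ_2 = 52.14/γ_2.
Leg 3: γ = 1/√(1 − 0.850²) = 1/√0.2775 = 1.898; τ_3 = 19.28/1.898 = 10.16 years.
Total proper time: 7.261 + τ_2 + 10.16 = 63.63, so τ_2 = 63.63 − 17.42 = 46.21 years.
γ_2 = 52.14/46.21 = 1.128; β = √(1 − 1/γ²) = √0.2144.

β = 0.463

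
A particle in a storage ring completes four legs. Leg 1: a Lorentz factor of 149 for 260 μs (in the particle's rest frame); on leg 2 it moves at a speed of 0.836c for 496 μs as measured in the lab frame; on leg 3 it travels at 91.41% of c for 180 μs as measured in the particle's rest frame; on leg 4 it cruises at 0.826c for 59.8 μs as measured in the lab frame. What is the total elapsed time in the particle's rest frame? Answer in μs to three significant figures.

Leg 1: 260 μs is already measured in the particle's rest frame.
Leg 2: γ = 1/√(1 − 0.836²) = 1/√0.3011 = 1.822; τ_2 = 496/1.822 = 272.2 μs.
Leg 3: 180 μs is already measured in the particle's rest frame.
Leg 4: γ = 1/√(1 − 0.826²) = 1/√0.3177 = 1.774; τ_4 = 59.8/1.774 = 33.71 μs.
Total: 260.0 + 272.2 + 180.0 + 33.71 μs.

τ = 746 μs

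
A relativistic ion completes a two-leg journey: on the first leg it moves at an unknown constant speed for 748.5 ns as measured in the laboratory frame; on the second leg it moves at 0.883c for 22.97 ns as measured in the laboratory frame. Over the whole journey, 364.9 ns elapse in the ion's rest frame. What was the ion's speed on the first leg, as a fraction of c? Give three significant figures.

β = 0.881

Leg 1: speed unknown; τ_1 = 748.5/γ_1.
Leg 2: γ = 1/√(1 − 0.883²) = 1/√0.2203 = 2.131; τ_2 = 22.97/2.131 = 10.78 ns.
Total proper time: τ_1 + 10.78 = 364.9, so τ_1 = 364.9 − 10.78 = 354.1 ns.
γ_1 = 748.5/354.1 = 2.114; β = √(1 − 1/γ²) = √0.7762.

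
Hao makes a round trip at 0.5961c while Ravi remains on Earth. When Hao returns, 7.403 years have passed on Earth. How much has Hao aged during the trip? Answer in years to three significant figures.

τ = 5.94 years

γ = 1/√(1 − 0.5961²) = 1/√0.6447 = 1.245
Hao's clock measures proper time along the trip: τ = Δt/γ = 7.403/1.245 years.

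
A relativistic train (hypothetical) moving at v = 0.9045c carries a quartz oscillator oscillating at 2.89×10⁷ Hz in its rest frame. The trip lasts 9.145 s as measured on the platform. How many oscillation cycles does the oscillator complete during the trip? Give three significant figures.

γ = 1/√(1 − 0.9045²) = 1/√0.1819 = 2.345
The oscillator's own cycle count is N = f × τ where τ is the proper time on the train. τ = Δt/γ = 9.145/2.345 = 3.900 s = 3.900×10⁰ s.
N = 2.89×10⁷ × 3.900×10⁰ = 1.127×10⁸.

N = 1.13×10⁸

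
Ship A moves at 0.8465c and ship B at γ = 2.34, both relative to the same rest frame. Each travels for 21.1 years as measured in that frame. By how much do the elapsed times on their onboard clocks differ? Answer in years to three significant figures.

|τ_A − τ_B| = 2.22 years

A: γ = 1/√(1 − 0.8465²) = 1/√0.2834 = 1.878; τ_A = 21.1/1.878 = 11.23 years.
B: γ = 2.34; τ_B = 21.1/2.340 = 9.017 years.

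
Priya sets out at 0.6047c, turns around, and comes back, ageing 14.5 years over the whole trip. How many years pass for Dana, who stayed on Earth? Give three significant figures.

Δt = 18.2 years

γ = 1/√(1 − 0.6047²) = 1/√0.6343 = 1.256
Earth-frame duration is the dilated interval: Δt = γτ = 1.256 × 14.5 years.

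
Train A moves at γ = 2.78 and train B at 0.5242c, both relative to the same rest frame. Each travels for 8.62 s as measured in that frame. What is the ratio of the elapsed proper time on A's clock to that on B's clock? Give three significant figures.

A: γ = 2.78. B: γ = 1/√(1 − 0.5242²) = 1/√0.7252 = 1.174.
τ_A/τ_B = γ_B/γ_A = 1.174/2.780 = 0.4224, so τ_A/τ_B = 0.4224.

τ_A/τ_B = 0.422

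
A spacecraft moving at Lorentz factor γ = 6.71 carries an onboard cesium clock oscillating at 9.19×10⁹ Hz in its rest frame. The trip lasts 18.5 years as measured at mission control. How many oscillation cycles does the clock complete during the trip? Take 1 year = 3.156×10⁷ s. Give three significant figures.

γ = 6.71
The oscillator's own cycle count is N = f × τ where τ is the proper time aboard the spacecraft. τ = Δt/γ = 18.5/6.710 = 2.757 years = 8.701×10⁷ s.
N = 9.19×10⁹ × 8.701×10⁷ = 7.997×10¹⁷.

N = 8.00×10¹⁷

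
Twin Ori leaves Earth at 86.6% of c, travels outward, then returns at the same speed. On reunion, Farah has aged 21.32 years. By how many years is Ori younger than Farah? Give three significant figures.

β = 0.866; γ = 1/√(1 − 0.866²) = 1/√0.2500 = 2.000
Ori's elapsed proper time: τ = 21.32/2.000 = 10.66 years.
Age gap = Δt − τ = 21.32 − 10.66 years.

Δt − τ = 10.7 years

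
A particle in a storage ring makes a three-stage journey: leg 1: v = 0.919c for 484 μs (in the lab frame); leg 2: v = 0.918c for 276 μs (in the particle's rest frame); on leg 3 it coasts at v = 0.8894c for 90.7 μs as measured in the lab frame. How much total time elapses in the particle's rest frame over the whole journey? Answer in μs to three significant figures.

Leg 1: γ = 1/√(1 − 0.919²) = 1/√0.1554 = 2.536; τ_1 = 484/2.536 = 190.8 μs.
Leg 2: 276 μs is already measured in the particle's rest frame.
Leg 3: γ = 1/√(1 − 0.8894²) = 1/√0.2090 = 2.188; τ_3 = 90.7/2.188 = 41.46 μs.
Total: 190.8 + 276.0 + 41.46 μs.

τ = 508 μs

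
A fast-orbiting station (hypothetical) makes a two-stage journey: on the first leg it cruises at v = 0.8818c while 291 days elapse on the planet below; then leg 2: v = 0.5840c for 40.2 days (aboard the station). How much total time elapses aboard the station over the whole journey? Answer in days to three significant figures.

τ = 177 days

Leg 1: γ = 1/√(1 − 0.8818²) = 1/√0.2224 = 2.120; τ_1 = 291/2.120 = 137.2 days.
Leg 2: 40.2 days is already measured aboard the station.
Total: 137.2 + 40.20 days.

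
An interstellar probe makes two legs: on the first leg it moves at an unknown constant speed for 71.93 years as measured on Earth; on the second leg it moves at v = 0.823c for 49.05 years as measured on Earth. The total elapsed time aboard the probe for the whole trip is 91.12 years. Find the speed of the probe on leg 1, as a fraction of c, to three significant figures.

Leg 1: speed unknown; τ_1 = 71.93/γ_1.
Leg 2: γ = 1/√(1 − 0.823²) = 1/√0.3227 = 1.760; τ_2 = 49.05/1.760 = 27.86 years.
Total proper time: τ_1 + 27.86 = 91.12, so τ_1 = 91.12 − 27.86 = 63.26 years.
γ_1 = 71.93/63.26 = 1.137; β = √(1 − 1/γ²) = √0.2266.

β = 0.476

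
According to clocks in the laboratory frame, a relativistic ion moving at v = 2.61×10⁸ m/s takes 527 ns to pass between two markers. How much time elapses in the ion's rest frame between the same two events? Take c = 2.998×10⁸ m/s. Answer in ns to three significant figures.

τ = 259 ns

β = 2.61×10⁸/2.998×10⁸ = 0.8706; γ = 1/√(1 − 0.8706²) = 2.032
The interval measured in the laboratory frame is the dilated one; the clock in the ion's rest frame measures the proper time τ = Δt/γ = 527/2.032 ns.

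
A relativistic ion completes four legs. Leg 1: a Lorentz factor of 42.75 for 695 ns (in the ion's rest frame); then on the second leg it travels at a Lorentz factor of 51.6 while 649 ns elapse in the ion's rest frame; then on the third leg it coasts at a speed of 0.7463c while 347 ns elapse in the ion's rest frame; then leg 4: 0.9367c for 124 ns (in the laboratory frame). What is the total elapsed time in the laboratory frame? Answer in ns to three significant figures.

Δt = 6.38×10⁴ ns

Leg 1: γ = 42.75; Δt_1 = 42.75 × 695 = 2.971×10⁴ ns.
Leg 2: γ = 51.6; Δt_2 = 51.60 × 649 = 3.349×10⁴ ns.
Leg 3: γ = 1/√(1 − 0.7463²) = 1/√0.4430 = 1.502; Δt_3 = 1.502 × 347 = 521.3 ns.
Leg 4: 124 ns is already measured in the laboratory frame.
Total: 2.971×10⁴ + 3.349×10⁴ + 521.3 + 124.0 ns.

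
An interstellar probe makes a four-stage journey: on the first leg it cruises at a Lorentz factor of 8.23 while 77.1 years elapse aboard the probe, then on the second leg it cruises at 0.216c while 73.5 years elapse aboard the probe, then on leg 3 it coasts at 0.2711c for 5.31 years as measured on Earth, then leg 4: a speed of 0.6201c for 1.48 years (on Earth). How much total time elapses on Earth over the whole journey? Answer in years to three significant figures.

Leg 1: γ = 8.23; Δt_1 = 8.230 × 77.1 = 634.5 years.
Leg 2: γ = 1/√(1 − 0.216²) = 1/√0.9533 = 1.024; Δt_2 = 1.024 × 73.5 = 75.28 years.
Leg 3: 5.31 years is already measured on Earth.
Leg 4: 1.48 years is already measured on Earth.
Total: 634.5 + 75.28 + 5.310 + 1.480 years.

Δt = 717 years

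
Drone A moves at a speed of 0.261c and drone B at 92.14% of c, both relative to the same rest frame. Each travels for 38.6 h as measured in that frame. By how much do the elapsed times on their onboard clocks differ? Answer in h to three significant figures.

A: γ = 1/√(1 − 0.261²) = 1/√0.9319 = 1.036; τ_A = 38.6/1.036 = 37.26 h.
B: β = 0.9214; γ = 1/√(1 − 0.9214²) = 1/√0.1510 = 2.573; τ_B = 38.6/2.573 = 15.00 h.

|τ_A − τ_B| = 22.3 h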